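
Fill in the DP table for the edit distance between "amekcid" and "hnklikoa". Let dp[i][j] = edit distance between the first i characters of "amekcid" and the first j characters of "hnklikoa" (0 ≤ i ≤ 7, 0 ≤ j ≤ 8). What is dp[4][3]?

3

   ''  h  n  k  l  i  k  o  a
''  0  1  2  3  4  5  6  7  8
 a  1  1  2  3  4  5  6  7  7
 m  2  2  2  3  4  5  6  7  8
 e  3  3  3  3  4  5  6  7  8
 k  4  4  4  3  4  5  5  6  7
 c  5  5  5  4  4  5  6  6  7
 i  6  6  6  5  5  4  5  6  7
 d  7  7  7  6  6  5  5  6  7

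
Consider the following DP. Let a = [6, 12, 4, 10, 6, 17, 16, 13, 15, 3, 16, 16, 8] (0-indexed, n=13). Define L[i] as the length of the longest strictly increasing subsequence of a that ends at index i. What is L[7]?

3

   i    0    1    2    3    4    5    6    7    8    9   10   11   12
a[i]    6   12    4   10    6   17   16   13   15    3   16   16    8
L[i]    1    2    1    2    2    3    3    3    4    1    5    5    3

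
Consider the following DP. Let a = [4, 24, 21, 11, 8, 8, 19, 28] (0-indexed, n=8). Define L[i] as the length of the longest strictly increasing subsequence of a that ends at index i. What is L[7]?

4

   i    0    1    2    3    4    5    6    7
a[i]    4   24   21   11    8    8   19   28
L[i]    1    2    2    2    2    2    3    4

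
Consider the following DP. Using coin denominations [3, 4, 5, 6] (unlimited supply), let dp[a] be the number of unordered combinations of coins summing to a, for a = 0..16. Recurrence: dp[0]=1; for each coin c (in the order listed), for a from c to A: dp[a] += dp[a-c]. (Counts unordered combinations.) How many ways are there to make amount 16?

7

after  coin     0     1     2     3     4     5     6     7     8     9    10    11    12    13    14    15    16
          3     1     0     0     1     0     0     1     0     0     1     0     0     1     0     0     1     0
          4     1     0     0     1     1     0     1     1     1     1     1     1     2     1     1     2     2
          5     1     0     0     1     1     1     1     1     2     2     2     2     3     3     3     4     4
          6     1     0     0     1     1     1     2     1     2     3     3     3     5     4     5     7     7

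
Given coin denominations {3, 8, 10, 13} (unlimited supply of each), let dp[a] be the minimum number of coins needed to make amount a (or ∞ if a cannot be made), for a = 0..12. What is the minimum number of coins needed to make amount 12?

4

 a  0  1  2  3  4  5  6  7  8  9 10 11 12
dp  0  -  -  1  -  -  2  -  1  3  1  2  4
(- denotes ∞ / unreachable)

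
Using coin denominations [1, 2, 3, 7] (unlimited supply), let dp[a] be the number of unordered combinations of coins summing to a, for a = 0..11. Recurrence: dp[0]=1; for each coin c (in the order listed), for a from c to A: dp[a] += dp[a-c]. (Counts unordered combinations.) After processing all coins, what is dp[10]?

17

after  coin     0     1     2     3     4     5     6     7     8     9    10    11
          1     1     1     1     1     1     1     1     1     1     1     1     1
          2     1     1     2     2     3     3     4     4     5     5     6     6
          3     1     1     2     3     4     5     7     8    10    12    14    16
          7     1     1     2     3     4     5     7     9    11    14    17    20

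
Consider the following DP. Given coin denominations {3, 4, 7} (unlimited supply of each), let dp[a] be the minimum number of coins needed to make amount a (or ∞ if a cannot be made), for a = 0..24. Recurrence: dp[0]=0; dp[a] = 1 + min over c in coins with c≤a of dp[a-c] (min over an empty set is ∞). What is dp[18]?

 a  0  1  2  3  4  5  6  7  8  9 10 11 12 13 14 15 16 17 18 19 20 21 22 23 24
dp  0  -  -  1  1  -  2  1  2  3  2  2  3  3  2  3  4  3  3  4  4  3  4  5  4
(- denotes ∞ / unreachable)

3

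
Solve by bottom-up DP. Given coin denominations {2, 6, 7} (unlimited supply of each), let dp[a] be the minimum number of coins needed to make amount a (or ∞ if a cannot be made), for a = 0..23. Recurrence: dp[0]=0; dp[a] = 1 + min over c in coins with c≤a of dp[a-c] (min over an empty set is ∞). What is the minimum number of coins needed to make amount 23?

 a  0  1  2  3  4  5  6  7  8  9 10 11 12 13 14 15 16 17 18 19 20 21 22 23
dp  0  -  1  -  2  -  1  1  2  2  3  3  2  2  2  3  3  4  3  3  3  3  4  4
(- denotes ∞ / unreachable)

4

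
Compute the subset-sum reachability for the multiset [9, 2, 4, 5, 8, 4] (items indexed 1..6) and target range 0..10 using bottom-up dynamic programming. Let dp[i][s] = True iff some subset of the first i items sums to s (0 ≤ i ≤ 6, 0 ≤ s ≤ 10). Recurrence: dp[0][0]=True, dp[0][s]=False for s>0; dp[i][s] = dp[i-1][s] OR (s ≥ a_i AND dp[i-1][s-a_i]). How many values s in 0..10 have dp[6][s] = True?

i\s   0   1   2   3   4   5   6   7   8   9  10
  0   T   F   F   F   F   F   F   F   F   F   F
  1   T   F   F   F   F   F   F   F   F   T   F
  2   T   F   T   F   F   F   F   F   F   T   F
  3   T   F   T   F   T   F   T   F   F   T   F
  4   T   F   T   F   T   T   T   T   F   T   F
  5   T   F   T   F   T   T   T   T   T   T   T
  6   T   F   T   F   T   T   T   T   T   T   T

9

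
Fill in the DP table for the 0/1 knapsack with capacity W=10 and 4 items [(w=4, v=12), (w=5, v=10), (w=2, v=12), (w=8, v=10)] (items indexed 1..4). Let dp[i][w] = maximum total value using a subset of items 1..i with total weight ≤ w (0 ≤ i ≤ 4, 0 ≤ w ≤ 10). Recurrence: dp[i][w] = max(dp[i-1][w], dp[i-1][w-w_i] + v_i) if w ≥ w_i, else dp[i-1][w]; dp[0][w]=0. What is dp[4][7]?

i\w   0   1   2   3   4   5   6   7   8   9  10
  0   0   0   0   0   0   0   0   0   0   0   0
  1   0   0   0   0  12  12  12  12  12  12  12
  2   0   0   0   0  12  12  12  12  12  22  22
  3   0   0  12  12  12  12  24  24  24  24  24
  4   0   0  12  12  12  12  24  24  24  24  24

24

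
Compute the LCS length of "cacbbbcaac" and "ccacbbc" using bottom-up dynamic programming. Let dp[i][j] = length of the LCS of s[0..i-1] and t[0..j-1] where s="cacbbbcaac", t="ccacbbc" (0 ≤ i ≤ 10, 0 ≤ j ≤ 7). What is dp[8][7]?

6

   ''  c  c  a  c  b  b  c
''  0  0  0  0  0  0  0  0
 c  0  1  1  1  1  1  1  1
 a  0  1  1  2  2  2  2  2
 c  0  1  2  2  3  3  3  3
 b  0  1  2  2  3  4  4  4
 b  0  1  2  2  3  4  5  5
 b  0  1  2  2  3  4  5  5
 c  0  1  2  2  3  4  5  6
 a  0  1  2  3  3  4  5  6
 a  0  1  2  3  3  4  5  6
 c  0  1  2  3  4  4  5  6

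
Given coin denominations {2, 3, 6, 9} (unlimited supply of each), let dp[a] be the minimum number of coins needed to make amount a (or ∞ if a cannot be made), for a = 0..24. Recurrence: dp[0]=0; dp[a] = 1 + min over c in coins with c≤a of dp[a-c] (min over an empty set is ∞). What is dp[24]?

 a  0  1  2  3  4  5  6  7  8  9 10 11 12 13 14 15 16 17 18 19 20 21 22 23 24
dp  0  -  1  1  2  2  1  3  2  1  3  2  2  3  3  2  4  3  2  4  3  3  4  4  3
(- denotes ∞ / unreachable)

3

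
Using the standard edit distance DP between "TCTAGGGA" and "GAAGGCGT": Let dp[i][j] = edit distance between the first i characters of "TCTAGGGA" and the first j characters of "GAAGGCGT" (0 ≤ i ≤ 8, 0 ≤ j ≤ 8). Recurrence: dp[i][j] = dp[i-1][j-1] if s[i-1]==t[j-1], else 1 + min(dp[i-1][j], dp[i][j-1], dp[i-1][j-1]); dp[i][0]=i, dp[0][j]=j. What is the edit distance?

5

   ''  G  A  A  G  G  C  G  T
''  0  1  2  3  4  5  6  7  8
 T  1  1  2  3  4  5  6  7  7
 C  2  2  2  3  4  5  5  6  7
 T  3  3  3  3  4  5  6  6  6
 A  4  4  3  3  4  5  6  7  7
 G  5  4  4  4  3  4  5  6  7
 G  6  5  5  5  4  3  4  5  6
 G  7  6  6  6  5  4  4  4  5
 A  8  7  6  6  6  5  5  5  5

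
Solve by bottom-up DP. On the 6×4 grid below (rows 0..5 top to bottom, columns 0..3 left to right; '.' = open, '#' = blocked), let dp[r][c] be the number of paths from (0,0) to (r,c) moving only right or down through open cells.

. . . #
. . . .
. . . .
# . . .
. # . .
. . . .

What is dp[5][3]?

36

r\c   0   1   2   3
  0   1   1   1   0
  1   1   2   3   3
  2   1   3   6   9
  3   0   3   9  18
  4   0   0   9  27
  5   0   0   9  36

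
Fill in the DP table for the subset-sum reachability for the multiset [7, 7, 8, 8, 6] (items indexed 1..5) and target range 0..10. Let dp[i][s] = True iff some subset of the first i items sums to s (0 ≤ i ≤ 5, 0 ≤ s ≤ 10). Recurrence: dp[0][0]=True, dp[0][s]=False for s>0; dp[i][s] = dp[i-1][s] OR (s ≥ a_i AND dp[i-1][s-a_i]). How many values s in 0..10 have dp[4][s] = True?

3

i\s   0   1   2   3   4   5   6   7   8   9  10
  0   T   F   F   F   F   F   F   F   F   F   F
  1   T   F   F   F   F   F   F   T   F   F   F
  2   T   F   F   F   F   F   F   T   F   F   F
  3   T   F   F   F   F   F   F   T   T   F   F
  4   T   F   F   F   F   F   F   T   T   F   F
  5   T   F   F   F   F   F   T   T   T   F   F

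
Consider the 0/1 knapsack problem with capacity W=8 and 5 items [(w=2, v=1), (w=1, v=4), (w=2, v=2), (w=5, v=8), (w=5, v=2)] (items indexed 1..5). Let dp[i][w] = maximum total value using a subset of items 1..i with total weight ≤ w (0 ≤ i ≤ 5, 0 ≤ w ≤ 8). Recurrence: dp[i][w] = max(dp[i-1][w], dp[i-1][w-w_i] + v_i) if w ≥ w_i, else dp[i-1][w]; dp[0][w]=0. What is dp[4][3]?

6

i\w   0   1   2   3   4   5   6   7   8
  0   0   0   0   0   0   0   0   0   0
  1   0   0   1   1   1   1   1   1   1
  2   0   4   4   5   5   5   5   5   5
  3   0   4   4   6   6   7   7   7   7
  4   0   4   4   6   6   8  12  12  14
  5   0   4   4   6   6   8  12  12  14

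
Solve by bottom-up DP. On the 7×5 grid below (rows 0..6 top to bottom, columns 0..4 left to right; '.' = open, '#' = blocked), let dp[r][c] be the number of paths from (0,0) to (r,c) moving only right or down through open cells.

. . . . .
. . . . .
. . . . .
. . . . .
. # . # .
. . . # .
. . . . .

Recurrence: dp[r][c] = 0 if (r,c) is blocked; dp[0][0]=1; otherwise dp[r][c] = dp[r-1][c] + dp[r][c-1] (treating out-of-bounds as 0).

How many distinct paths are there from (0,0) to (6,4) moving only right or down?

48

r\c   0   1   2   3   4
  0   1   1   1   1   1
  1   1   2   3   4   5
  2   1   3   6  10  15
  3   1   4  10  20  35
  4   1   0  10   0  35
  5   1   1  11   0  35
  6   1   2  13  13  48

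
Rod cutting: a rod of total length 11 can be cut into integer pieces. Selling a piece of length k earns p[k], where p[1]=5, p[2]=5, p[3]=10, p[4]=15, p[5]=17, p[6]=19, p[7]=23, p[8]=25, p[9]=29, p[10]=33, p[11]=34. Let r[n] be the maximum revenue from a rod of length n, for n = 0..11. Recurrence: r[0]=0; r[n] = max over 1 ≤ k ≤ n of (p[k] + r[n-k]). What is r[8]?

   n    0    1    2    3    4    5    6    7    8    9   10   11
r[n]    0    5   10   15   20   25   30   35   40   45   50   55

40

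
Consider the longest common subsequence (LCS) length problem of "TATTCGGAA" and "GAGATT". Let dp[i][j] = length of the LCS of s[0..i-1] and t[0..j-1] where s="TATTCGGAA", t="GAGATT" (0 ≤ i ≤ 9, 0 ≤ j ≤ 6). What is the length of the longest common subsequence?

   ''  G  A  G  A  T  T
''  0  0  0  0  0  0  0
 T  0  0  0  0  0  1  1
 A  0  0  1  1  1  1  1
 T  0  0  1  1  1  2  2
 T  0  0  1  1  1  2  3
 C  0  0  1  1  1  2  3
 G  0  1  1  2  2  2  3
 G  0  1  1  2  2  2  3
 A  0  1  2  2  3  3  3
 A  0  1  2  2  3  3  3

3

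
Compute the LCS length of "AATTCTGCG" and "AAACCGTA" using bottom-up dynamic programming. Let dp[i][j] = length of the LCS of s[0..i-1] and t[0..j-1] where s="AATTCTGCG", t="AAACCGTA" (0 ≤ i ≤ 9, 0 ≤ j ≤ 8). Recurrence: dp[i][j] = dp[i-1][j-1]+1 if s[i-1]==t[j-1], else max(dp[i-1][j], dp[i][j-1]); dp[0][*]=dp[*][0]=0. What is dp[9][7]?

5

   ''  A  A  A  C  C  G  T  A
''  0  0  0  0  0  0  0  0  0
 A  0  1  1  1  1  1  1  1  1
 A  0  1  2  2  2  2  2  2  2
 T  0  1  2  2  2  2  2  3  3
 T  0  1  2  2  2  2  2  3  3
 C  0  1  2  2  3  3  3  3  3
 T  0  1  2  2  3  3  3  4  4
 G  0  1  2  2  3  3  4  4  4
 C  0  1  2  2  3  4  4  4  4
 G  0  1  2  2  3  4  5  5  5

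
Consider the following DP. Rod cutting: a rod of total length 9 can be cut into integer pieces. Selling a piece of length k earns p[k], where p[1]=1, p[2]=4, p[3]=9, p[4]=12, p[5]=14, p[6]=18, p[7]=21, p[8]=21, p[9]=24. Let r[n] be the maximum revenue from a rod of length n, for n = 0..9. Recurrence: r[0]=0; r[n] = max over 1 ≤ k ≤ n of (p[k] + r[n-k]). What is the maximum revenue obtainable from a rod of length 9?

27

   n    0    1    2    3    4    5    6    7    8    9
r[n]    0    1    4    9   12   14   18   21   24   27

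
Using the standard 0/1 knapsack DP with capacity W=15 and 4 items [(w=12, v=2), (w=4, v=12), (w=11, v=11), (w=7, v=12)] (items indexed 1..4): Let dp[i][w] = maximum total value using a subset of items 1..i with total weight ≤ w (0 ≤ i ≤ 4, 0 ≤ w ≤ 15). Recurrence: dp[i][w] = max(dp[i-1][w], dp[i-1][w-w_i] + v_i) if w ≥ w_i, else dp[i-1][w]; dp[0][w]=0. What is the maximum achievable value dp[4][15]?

i\w   0   1   2   3   4   5   6   7   8   9  10  11  12  13  14  15
  0   0   0   0   0   0   0   0   0   0   0   0   0   0   0   0   0
  1   0   0   0   0   0   0   0   0   0   0   0   0   2   2   2   2
  2   0   0   0   0  12  12  12  12  12  12  12  12  12  12  12  12
  3   0   0   0   0  12  12  12  12  12  12  12  12  12  12  12  23
  4   0   0   0   0  12  12  12  12  12  12  12  24  24  24  24  24

24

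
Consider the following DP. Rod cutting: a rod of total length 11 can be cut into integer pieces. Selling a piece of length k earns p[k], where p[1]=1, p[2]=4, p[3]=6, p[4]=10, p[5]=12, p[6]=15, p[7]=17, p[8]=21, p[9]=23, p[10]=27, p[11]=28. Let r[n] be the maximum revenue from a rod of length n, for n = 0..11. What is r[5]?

12

   n    0    1    2    3    4    5    6    7    8    9   10   11
r[n]    0    1    4    6   10   12   15   17   21   23   27   28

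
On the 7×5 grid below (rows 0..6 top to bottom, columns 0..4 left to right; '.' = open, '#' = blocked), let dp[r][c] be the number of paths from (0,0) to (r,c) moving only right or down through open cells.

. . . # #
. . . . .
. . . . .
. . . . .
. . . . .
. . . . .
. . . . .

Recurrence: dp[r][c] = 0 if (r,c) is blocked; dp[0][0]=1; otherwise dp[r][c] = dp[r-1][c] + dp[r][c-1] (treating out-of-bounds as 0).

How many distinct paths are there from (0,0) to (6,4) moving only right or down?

r\c   0   1   2   3   4
  0   1   1   1   0   0
  1   1   2   3   3   3
  2   1   3   6   9  12
  3   1   4  10  19  31
  4   1   5  15  34  65
  5   1   6  21  55 120
  6   1   7  28  83 203

203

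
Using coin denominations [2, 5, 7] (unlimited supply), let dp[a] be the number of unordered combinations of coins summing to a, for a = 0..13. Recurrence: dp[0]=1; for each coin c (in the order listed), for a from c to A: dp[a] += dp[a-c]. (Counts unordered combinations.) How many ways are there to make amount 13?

after  coin     0     1     2     3     4     5     6     7     8     9    10    11    12    13
          2     1     0     1     0     1     0     1     0     1     0     1     0     1     0
          5     1     0     1     0     1     1     1     1     1     1     2     1     2     1
          7     1     0     1     0     1     1     1     2     1     2     2     2     3     2

2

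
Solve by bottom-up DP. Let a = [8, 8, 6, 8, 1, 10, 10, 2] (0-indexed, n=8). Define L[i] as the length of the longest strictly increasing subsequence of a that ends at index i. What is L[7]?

   i    0    1    2    3    4    5    6    7
a[i]    8    8    6    8    1   10   10    2
L[i]    1    1    1    2    1    3    3    2

2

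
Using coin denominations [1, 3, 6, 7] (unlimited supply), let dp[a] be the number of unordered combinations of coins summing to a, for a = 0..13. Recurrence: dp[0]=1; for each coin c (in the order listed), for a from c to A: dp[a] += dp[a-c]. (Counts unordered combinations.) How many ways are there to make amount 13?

after  coin     0     1     2     3     4     5     6     7     8     9    10    11    12    13
          1     1     1     1     1     1     1     1     1     1     1     1     1     1     1
          3     1     1     1     2     2     2     3     3     3     4     4     4     5     5
          6     1     1     1     2     2     2     4     4     4     6     6     6     9     9
          7     1     1     1     2     2     2     4     5     5     7     8     8    11    13

13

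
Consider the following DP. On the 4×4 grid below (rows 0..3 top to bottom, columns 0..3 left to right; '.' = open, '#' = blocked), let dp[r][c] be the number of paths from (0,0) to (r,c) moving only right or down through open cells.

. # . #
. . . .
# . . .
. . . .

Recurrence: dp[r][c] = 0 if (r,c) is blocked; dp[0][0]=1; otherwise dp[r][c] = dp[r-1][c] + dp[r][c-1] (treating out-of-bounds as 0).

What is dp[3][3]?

6

r\c   0   1   2   3
  0   1   0   0   0
  1   1   1   1   1
  2   0   1   2   3
  3   0   1   3   6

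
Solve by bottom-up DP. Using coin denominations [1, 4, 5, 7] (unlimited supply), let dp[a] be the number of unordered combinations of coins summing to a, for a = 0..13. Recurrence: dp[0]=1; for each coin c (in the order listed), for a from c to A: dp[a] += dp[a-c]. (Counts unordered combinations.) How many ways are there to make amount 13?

after  coin     0     1     2     3     4     5     6     7     8     9    10    11    12    13
          1     1     1     1     1     1     1     1     1     1     1     1     1     1     1
          4     1     1     1     1     2     2     2     2     3     3     3     3     4     4
          5     1     1     1     1     2     3     3     3     4     5     6     6     7     8
          7     1     1     1     1     2     3     3     4     5     6     7     8    10    11

11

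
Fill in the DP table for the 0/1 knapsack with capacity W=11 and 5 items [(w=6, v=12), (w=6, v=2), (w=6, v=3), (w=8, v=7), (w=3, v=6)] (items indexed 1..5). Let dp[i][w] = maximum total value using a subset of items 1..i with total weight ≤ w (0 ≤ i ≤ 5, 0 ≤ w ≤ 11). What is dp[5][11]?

i\w   0   1   2   3   4   5   6   7   8   9  10  11
  0   0   0   0   0   0   0   0   0   0   0   0   0
  1   0   0   0   0   0   0  12  12  12  12  12  12
  2   0   0   0   0   0   0  12  12  12  12  12  12
  3   0   0   0   0   0   0  12  12  12  12  12  12
  4   0   0   0   0   0   0  12  12  12  12  12  12
  5   0   0   0   6   6   6  12  12  12  18  18  18

18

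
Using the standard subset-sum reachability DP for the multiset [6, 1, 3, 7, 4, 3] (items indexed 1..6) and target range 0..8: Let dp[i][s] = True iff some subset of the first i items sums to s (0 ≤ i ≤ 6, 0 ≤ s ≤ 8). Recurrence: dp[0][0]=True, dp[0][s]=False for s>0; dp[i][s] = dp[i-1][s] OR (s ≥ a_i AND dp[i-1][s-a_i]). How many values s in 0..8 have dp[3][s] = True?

6

i\s   0   1   2   3   4   5   6   7   8
  0   T   F   F   F   F   F   F   F   F
  1   T   F   F   F   F   F   T   F   F
  2   T   T   F   F   F   F   T   T   F
  3   T   T   F   T   T   F   T   T   F
  4   T   T   F   T   T   F   T   T   T
  5   T   T   F   T   T   T   T   T   T
  6   T   T   F   T   T   T   T   T   T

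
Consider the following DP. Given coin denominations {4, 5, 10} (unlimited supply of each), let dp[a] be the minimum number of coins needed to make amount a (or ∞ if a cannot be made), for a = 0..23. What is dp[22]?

4

 a  0  1  2  3  4  5  6  7  8  9 10 11 12 13 14 15 16 17 18 19 20 21 22 23
dp  0  -  -  -  1  1  -  -  2  2  1  -  3  3  2  2  4  4  3  3  2  5  4  4
(- denotes ∞ / unreachable)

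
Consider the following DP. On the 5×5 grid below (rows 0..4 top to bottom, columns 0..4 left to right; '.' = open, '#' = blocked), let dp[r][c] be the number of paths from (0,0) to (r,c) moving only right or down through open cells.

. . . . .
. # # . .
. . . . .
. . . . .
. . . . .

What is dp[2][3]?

r\c   0   1   2   3   4
  0   1   1   1   1   1
  1   1   0   0   1   2
  2   1   1   1   2   4
  3   1   2   3   5   9
  4   1   3   6  11  20

2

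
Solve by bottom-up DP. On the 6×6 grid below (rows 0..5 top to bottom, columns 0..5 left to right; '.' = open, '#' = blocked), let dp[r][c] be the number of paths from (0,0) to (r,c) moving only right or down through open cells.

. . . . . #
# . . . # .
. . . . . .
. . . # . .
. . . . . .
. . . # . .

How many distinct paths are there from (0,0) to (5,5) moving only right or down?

34

r\c   0   1   2   3   4   5
  0   1   1   1   1   1   0
  1   0   1   2   3   0   0
  2   0   1   3   6   6   6
  3   0   1   4   0   6  12
  4   0   1   5   5  11  23
  5   0   1   6   0  11  34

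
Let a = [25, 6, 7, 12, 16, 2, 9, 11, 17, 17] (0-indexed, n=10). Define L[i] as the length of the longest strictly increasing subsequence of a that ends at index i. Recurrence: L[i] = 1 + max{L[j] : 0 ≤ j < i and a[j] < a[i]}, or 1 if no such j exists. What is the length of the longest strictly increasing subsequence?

   i    0    1    2    3    4    5    6    7    8    9
a[i]   25    6    7   12   16    2    9   11   17   17
L[i]    1    1    2    3    4    1    3    4    5    5

5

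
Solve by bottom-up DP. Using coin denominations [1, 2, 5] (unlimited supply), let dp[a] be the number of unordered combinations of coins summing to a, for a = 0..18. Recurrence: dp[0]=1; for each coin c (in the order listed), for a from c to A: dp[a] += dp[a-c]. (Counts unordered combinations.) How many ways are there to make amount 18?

24

after  coin     0     1     2     3     4     5     6     7     8     9    10    11    12    13    14    15    16    17    18
          1     1     1     1     1     1     1     1     1     1     1     1     1     1     1     1     1     1     1     1
          2     1     1     2     2     3     3     4     4     5     5     6     6     7     7     8     8     9     9    10
          5     1     1     2     2     3     4     5     6     7     8    10    11    13    14    16    18    20    22    24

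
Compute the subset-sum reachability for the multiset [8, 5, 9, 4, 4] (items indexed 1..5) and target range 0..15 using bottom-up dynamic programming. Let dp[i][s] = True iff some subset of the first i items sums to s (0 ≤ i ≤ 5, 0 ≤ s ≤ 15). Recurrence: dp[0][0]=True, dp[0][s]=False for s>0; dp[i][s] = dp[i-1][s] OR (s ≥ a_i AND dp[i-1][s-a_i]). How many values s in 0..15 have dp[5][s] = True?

i\s   0   1   2   3   4   5   6   7   8   9  10  11  12  13  14  15
  0   T   F   F   F   F   F   F   F   F   F   F   F   F   F   F   F
  1   T   F   F   F   F   F   F   F   T   F   F   F   F   F   F   F
  2   T   F   F   F   F   T   F   F   T   F   F   F   F   T   F   F
  3   T   F   F   F   F   T   F   F   T   T   F   F   F   T   T   F
  4   T   F   F   F   T   T   F   F   T   T   F   F   T   T   T   F
  5   T   F   F   F   T   T   F   F   T   T   F   F   T   T   T   F

8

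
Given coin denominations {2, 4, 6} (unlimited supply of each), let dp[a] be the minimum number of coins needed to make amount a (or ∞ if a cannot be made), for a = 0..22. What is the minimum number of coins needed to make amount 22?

4

 a  0  1  2  3  4  5  6  7  8  9 10 11 12 13 14 15 16 17 18 19 20 21 22
dp  0  -  1  -  1  -  1  -  2  -  2  -  2  -  3  -  3  -  3  -  4  -  4
(- denotes ∞ / unreachable)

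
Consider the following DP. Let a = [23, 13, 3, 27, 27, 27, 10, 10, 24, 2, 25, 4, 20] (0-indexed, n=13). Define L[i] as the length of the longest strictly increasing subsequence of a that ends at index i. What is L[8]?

   i    0    1    2    3    4    5    6    7    8    9   10   11   12
a[i]   23   13    3   27   27   27   10   10   24    2   25    4   20
L[i]    1    1    1    2    2    2    2    2    3    1    4    2    3

3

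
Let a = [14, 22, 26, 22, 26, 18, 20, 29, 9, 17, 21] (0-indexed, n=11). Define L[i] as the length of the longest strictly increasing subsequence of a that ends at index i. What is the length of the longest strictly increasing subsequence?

   i    0    1    2    3    4    5    6    7    8    9   10
a[i]   14   22   26   22   26   18   20   29    9   17   21
L[i]    1    2    3    2    3    2    3    4    1    2    4

4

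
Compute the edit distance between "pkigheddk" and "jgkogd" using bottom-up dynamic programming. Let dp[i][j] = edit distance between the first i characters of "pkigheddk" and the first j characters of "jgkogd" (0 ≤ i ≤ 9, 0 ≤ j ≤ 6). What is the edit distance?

7

   ''  j  g  k  o  g  d
''  0  1  2  3  4  5  6
 p  1  1  2  3  4  5  6
 k  2  2  2  2  3  4  5
 i  3  3  3  3  3  4  5
 g  4  4  3  4  4  3  4
 h  5  5  4  4  5  4  4
 e  6  6  5  5  5  5  5
 d  7  7  6  6  6  6  5
 d  8  8  7  7  7  7  6
 k  9  9  8  7  8  8  7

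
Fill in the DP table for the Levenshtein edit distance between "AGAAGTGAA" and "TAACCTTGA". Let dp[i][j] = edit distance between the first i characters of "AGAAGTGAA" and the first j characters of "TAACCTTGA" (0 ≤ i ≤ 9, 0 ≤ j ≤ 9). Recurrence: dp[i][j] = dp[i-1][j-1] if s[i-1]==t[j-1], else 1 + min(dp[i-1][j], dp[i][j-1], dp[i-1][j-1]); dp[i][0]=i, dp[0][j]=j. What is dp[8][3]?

6

   ''  T  A  A  C  C  T  T  G  A
''  0  1  2  3  4  5  6  7  8  9
 A  1  1  1  2  3  4  5  6  7  8
 G  2  2  2  2  3  4  5  6  6  7
 A  3  3  2  2  3  4  5  6  7  6
 A  4  4  3  2  3  4  5  6  7  7
 G  5  5  4  3  3  4  5  6  6  7
 T  6  5  5  4  4  4  4  5  6  7
 G  7  6  6  5  5  5  5  5  5  6
 A  8  7  6  6  6  6  6  6  6  5
 A  9  8  7  6  7  7  7  7  7  6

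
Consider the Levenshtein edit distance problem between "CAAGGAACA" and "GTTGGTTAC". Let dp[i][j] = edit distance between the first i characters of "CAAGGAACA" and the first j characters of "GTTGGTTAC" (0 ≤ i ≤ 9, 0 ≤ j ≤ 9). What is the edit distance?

   ''  G  T  T  G  G  T  T  A  C
''  0  1  2  3  4  5  6  7  8  9
 C  1  1  2  3  4  5  6  7  8  8
 A  2  2  2  3  4  5  6  7  7  8
 A  3  3  3  3  4  5  6  7  7  8
 G  4  3  4  4  3  4  5  6  7  8
 G  5  4  4  5  4  3  4  5  6  7
 A  6  5  5  5  5  4  4  5  5  6
 A  7  6  6  6  6  5  5  5  5  6
 C  8  7  7  7  7  6  6  6  6  5
 A  9  8  8  8  8  7  7  7  6  6

6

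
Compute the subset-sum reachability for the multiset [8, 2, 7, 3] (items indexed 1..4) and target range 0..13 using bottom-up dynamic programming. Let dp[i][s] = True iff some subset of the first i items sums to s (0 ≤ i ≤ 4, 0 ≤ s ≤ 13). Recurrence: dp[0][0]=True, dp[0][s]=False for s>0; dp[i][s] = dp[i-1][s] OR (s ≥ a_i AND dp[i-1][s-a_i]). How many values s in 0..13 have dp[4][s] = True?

11

i\s   0   1   2   3   4   5   6   7   8   9  10  11  12  13
  0   T   F   F   F   F   F   F   F   F   F   F   F   F   F
  1   T   F   F   F   F   F   F   F   T   F   F   F   F   F
  2   T   F   T   F   F   F   F   F   T   F   T   F   F   F
  3   T   F   T   F   F   F   F   T   T   T   T   F   F   F
  4   T   F   T   T   F   T   F   T   T   T   T   T   T   T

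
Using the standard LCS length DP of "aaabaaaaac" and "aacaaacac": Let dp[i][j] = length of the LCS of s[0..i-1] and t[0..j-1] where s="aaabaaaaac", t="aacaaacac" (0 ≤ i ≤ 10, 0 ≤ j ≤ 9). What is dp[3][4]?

3

   ''  a  a  c  a  a  a  c  a  c
''  0  0  0  0  0  0  0  0  0  0
 a  0  1  1  1  1  1  1  1  1  1
 a  0  1  2  2  2  2  2  2  2  2
 a  0  1  2  2  3  3  3  3  3  3
 b  0  1  2  2  3  3  3  3  3  3
 a  0  1  2  2  3  4  4  4  4  4
 a  0  1  2  2  3  4  5  5  5  5
 a  0  1  2  2  3  4  5  5  6  6
 a  0  1  2  2  3  4  5  5  6  6
 a  0  1  2  2  3  4  5  5  6  6
 c  0  1  2  3  3  4  5  6  6  7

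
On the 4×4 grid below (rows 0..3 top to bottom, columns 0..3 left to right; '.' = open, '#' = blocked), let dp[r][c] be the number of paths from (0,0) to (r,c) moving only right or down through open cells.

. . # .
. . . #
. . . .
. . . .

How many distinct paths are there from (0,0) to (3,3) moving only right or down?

r\c   0   1   2   3
  0   1   1   0   0
  1   1   2   2   0
  2   1   3   5   5
  3   1   4   9  14

14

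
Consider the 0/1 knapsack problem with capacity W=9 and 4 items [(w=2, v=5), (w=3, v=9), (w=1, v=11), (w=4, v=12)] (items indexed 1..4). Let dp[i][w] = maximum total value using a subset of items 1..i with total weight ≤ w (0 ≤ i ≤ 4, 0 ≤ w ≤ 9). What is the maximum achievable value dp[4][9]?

i\w   0   1   2   3   4   5   6   7   8   9
  0   0   0   0   0   0   0   0   0   0   0
  1   0   0   5   5   5   5   5   5   5   5
  2   0   0   5   9   9  14  14  14  14  14
  3   0  11  11  16  20  20  25  25  25  25
  4   0  11  11  16  20  23  25  28  32  32

32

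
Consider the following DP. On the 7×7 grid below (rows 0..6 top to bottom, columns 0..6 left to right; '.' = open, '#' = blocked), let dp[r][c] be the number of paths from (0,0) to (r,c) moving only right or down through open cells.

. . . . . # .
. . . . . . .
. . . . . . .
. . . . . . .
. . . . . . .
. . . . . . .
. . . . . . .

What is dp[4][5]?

r\c   0   1   2   3   4   5   6
  0   1   1   1   1   1   0   0
  1   1   2   3   4   5   5   5
  2   1   3   6  10  15  20  25
  3   1   4  10  20  35  55  80
  4   1   5  15  35  70 125 205
  5   1   6  21  56 126 251 456
  6   1   7  28  84 210 461 917

125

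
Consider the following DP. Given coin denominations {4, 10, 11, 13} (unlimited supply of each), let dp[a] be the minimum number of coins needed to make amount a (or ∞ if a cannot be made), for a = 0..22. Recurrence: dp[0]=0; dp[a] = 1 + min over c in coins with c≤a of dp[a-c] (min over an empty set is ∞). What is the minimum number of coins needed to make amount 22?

2

 a  0  1  2  3  4  5  6  7  8  9 10 11 12 13 14 15 16 17 18 19 20 21 22
dp  0  -  -  -  1  -  -  -  2  -  1  1  3  1  2  2  4  2  3  3  2  2  2
(- denotes ∞ / unreachable)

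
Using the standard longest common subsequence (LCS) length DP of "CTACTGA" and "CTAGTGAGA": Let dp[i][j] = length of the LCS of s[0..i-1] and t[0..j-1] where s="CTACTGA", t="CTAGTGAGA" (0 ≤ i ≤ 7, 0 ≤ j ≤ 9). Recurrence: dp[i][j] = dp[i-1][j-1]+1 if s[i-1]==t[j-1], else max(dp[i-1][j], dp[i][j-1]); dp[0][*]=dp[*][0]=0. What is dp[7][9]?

   ''  C  T  A  G  T  G  A  G  A
''  0  0  0  0  0  0  0  0  0  0
 C  0  1  1  1  1  1  1  1  1  1
 T  0  1  2  2  2  2  2  2  2  2
 A  0  1  2  3  3  3  3  3  3  3
 C  0  1  2  3  3  3  3  3  3  3
 T  0  1  2  3  3  4  4  4  4  4
 G  0  1  2  3  4  4  5  5  5  5
 A  0  1  2  3  4  4  5  6  6  6

6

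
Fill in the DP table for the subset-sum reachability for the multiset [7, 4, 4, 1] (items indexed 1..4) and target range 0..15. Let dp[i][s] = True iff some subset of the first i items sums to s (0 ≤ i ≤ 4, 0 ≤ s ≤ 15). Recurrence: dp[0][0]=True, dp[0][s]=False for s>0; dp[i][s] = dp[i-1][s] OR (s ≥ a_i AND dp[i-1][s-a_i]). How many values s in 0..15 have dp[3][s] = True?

6

i\s   0   1   2   3   4   5   6   7   8   9  10  11  12  13  14  15
  0   T   F   F   F   F   F   F   F   F   F   F   F   F   F   F   F
  1   T   F   F   F   F   F   F   T   F   F   F   F   F   F   F   F
  2   T   F   F   F   T   F   F   T   F   F   F   T   F   F   F   F
  3   T   F   F   F   T   F   F   T   T   F   F   T   F   F   F   T
  4   T   T   F   F   T   T   F   T   T   T   F   T   T   F   F   T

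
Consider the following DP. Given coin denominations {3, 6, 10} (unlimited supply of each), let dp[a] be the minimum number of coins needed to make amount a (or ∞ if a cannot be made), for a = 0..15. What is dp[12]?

2

 a  0  1  2  3  4  5  6  7  8  9 10 11 12 13 14 15
dp  0  -  -  1  -  -  1  -  -  2  1  -  2  2  -  3
(- denotes ∞ / unreachable)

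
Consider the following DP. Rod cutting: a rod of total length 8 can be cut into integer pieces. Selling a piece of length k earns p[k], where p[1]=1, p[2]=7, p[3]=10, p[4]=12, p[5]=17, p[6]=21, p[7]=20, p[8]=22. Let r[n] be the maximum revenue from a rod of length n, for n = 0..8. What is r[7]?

   n    0    1    2    3    4    5    6    7    8
r[n]    0    1    7   10   14   17   21   24   28

24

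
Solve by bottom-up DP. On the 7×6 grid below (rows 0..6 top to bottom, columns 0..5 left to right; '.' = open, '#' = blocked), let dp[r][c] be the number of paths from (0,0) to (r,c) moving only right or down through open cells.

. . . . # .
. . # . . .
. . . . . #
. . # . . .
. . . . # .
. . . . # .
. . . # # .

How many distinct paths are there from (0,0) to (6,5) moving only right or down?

9

r\c   0   1   2   3   4   5
  0   1   1   1   1   0   0
  1   1   2   0   1   1   1
  2   1   3   3   4   5   0
  3   1   4   0   4   9   9
  4   1   5   5   9   0   9
  5   1   6  11  20   0   9
  6   1   7  18   0   0   9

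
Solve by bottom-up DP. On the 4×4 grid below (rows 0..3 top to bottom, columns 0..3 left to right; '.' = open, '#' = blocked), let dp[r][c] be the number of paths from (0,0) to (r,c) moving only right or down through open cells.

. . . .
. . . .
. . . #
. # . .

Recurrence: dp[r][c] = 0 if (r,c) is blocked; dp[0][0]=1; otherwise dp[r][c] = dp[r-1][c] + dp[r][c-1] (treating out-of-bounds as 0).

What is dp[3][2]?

r\c   0   1   2   3
  0   1   1   1   1
  1   1   2   3   4
  2   1   3   6   0
  3   1   0   6   6

6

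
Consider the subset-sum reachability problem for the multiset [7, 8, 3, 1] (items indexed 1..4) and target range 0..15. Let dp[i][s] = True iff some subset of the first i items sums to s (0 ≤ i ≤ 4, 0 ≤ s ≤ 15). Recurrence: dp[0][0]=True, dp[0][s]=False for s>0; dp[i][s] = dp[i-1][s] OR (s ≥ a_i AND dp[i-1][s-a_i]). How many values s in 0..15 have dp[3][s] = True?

7

i\s   0   1   2   3   4   5   6   7   8   9  10  11  12  13  14  15
  0   T   F   F   F   F   F   F   F   F   F   F   F   F   F   F   F
  1   T   F   F   F   F   F   F   T   F   F   F   F   F   F   F   F
  2   T   F   F   F   F   F   F   T   T   F   F   F   F   F   F   T
  3   T   F   F   T   F   F   F   T   T   F   T   T   F   F   F   T
  4   T   T   F   T   T   F   F   T   T   T   T   T   T   F   F   T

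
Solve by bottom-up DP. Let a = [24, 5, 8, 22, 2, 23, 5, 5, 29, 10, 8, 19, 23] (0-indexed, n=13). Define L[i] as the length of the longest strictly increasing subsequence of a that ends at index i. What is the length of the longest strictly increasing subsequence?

5

   i    0    1    2    3    4    5    6    7    8    9   10   11   12
a[i]   24    5    8   22    2   23    5    5   29   10    8   19   23
L[i]    1    1    2    3    1    4    2    2    5    3    3    4    5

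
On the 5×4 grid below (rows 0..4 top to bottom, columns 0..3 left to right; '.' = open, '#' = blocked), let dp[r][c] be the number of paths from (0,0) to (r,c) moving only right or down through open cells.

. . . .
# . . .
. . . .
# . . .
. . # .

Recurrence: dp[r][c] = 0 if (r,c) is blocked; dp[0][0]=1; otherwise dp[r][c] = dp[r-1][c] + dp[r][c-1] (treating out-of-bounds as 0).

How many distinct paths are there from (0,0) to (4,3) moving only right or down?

10

r\c   0   1   2   3
  0   1   1   1   1
  1   0   1   2   3
  2   0   1   3   6
  3   0   1   4  10
  4   0   1   0  10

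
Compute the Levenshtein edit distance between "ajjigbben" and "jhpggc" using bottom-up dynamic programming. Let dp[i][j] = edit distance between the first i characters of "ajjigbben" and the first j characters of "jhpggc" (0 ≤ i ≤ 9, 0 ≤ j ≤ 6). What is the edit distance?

   ''  j  h  p  g  g  c
''  0  1  2  3  4  5  6
 a  1  1  2  3  4  5  6
 j  2  1  2  3  4  5  6
 j  3  2  2  3  4  5  6
 i  4  3  3  3  4  5  6
 g  5  4  4  4  3  4  5
 b  6  5  5  5  4  4  5
 b  7  6  6  6  5  5  5
 e  8  7  7  7  6  6  6
 n  9  8  8  8  7  7  7

7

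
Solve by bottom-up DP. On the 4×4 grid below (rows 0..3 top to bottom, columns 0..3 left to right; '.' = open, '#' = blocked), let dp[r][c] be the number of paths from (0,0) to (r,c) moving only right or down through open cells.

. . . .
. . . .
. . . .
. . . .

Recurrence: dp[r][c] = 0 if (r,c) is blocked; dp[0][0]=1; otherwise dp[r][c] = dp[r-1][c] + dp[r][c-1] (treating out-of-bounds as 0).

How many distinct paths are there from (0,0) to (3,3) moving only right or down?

r\c   0   1   2   3
  0   1   1   1   1
  1   1   2   3   4
  2   1   3   6  10
  3   1   4  10  20

20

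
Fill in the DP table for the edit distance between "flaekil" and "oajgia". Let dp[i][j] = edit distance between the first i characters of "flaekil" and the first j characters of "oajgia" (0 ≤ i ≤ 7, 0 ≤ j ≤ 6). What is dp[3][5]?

5

   ''  o  a  j  g  i  a
''  0  1  2  3  4  5  6
 f  1  1  2  3  4  5  6
 l  2  2  2  3  4  5  6
 a  3  3  2  3  4  5  5
 e  4  4  3  3  4  5  6
 k  5  5  4  4  4  5  6
 i  6  6  5  5  5  4  5
 l  7  7  6  6  6  5  5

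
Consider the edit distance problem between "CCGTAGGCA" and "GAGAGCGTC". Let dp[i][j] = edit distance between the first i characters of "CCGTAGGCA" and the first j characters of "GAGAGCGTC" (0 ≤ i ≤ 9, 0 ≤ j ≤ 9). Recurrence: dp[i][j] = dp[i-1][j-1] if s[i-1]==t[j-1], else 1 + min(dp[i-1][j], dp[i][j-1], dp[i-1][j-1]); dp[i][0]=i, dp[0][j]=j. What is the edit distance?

6

   ''  G  A  G  A  G  C  G  T  C
''  0  1  2  3  4  5  6  7  8  9
 C  1  1  2  3  4  5  5  6  7  8
 C  2  2  2  3  4  5  5  6  7  7
 G  3  2  3  2  3  4  5  5  6  7
 T  4  3  3  3  3  4  5  6  5  6
 A  5  4  3  4  3  4  5  6  6  6
 G  6  5  4  3  4  3  4  5  6  7
 G  7  6  5  4  4  4  4  4  5  6
 C  8  7  6  5  5  5  4  5  5  5
 A  9  8  7  6  5  6  5  5  6  6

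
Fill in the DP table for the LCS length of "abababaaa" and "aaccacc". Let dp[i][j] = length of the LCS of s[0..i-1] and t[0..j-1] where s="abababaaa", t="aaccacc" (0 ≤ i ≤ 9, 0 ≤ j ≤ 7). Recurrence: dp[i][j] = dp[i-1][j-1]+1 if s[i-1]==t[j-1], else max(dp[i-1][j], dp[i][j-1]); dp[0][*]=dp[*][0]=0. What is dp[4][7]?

2

   ''  a  a  c  c  a  c  c
''  0  0  0  0  0  0  0  0
 a  0  1  1  1  1  1  1  1
 b  0  1  1  1  1  1  1  1
 a  0  1  2  2  2  2  2  2
 b  0  1  2  2  2  2  2  2
 a  0  1  2  2  2  3  3  3
 b  0  1  2  2  2  3  3  3
 a  0  1  2  2  2  3  3  3
 a  0  1  2  2  2  3  3  3
 a  0  1  2  2  2  3  3  3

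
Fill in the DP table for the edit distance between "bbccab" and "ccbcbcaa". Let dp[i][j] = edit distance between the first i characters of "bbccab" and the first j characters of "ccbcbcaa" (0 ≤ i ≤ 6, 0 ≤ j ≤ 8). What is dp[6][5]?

   ''  c  c  b  c  b  c  a  a
''  0  1  2  3  4  5  6  7  8
 b  1  1  2  2  3  4  5  6  7
 b  2  2  2  2  3  3  4  5  6
 c  3  2  2  3  2  3  3  4  5
 c  4  3  2  3  3  3  3  4  5
 a  5  4  3  3  4  4  4  3  4
 b  6  5  4  3  4  4  5  4  4

4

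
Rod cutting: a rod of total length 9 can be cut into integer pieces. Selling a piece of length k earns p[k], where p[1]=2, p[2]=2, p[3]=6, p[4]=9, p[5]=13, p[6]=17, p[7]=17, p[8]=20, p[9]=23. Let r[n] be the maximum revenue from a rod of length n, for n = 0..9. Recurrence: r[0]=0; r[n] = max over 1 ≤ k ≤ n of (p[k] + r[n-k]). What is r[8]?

   n    0    1    2    3    4    5    6    7    8    9
r[n]    0    2    4    6    9   13   17   19   21   23

21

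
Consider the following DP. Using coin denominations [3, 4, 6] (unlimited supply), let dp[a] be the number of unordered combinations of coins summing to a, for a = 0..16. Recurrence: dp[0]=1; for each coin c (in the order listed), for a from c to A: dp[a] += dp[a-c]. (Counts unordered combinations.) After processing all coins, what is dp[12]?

after  coin     0     1     2     3     4     5     6     7     8     9    10    11    12    13    14    15    16
          3     1     0     0     1     0     0     1     0     0     1     0     0     1     0     0     1     0
          4     1     0     0     1     1     0     1     1     1     1     1     1     2     1     1     2     2
          6     1     0     0     1     1     0     2     1     1     2     2     1     4     2     2     4     4

4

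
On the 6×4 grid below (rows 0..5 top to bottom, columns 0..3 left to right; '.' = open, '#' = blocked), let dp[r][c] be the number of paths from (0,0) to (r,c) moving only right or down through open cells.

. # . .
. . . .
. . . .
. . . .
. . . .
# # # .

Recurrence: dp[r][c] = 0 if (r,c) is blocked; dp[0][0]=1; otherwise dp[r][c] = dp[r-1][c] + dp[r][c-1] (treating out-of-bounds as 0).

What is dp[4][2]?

10

r\c   0   1   2   3
  0   1   0   0   0
  1   1   1   1   1
  2   1   2   3   4
  3   1   3   6  10
  4   1   4  10  20
  5   0   0   0  20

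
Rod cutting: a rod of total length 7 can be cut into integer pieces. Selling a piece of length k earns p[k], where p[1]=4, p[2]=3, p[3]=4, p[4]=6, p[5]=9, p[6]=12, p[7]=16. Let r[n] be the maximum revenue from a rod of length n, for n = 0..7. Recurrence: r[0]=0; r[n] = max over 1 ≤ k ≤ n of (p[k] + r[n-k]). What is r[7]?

   n    0    1    2    3    4    5    6    7
r[n]    0    4    8   12   16   20   24   28

28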